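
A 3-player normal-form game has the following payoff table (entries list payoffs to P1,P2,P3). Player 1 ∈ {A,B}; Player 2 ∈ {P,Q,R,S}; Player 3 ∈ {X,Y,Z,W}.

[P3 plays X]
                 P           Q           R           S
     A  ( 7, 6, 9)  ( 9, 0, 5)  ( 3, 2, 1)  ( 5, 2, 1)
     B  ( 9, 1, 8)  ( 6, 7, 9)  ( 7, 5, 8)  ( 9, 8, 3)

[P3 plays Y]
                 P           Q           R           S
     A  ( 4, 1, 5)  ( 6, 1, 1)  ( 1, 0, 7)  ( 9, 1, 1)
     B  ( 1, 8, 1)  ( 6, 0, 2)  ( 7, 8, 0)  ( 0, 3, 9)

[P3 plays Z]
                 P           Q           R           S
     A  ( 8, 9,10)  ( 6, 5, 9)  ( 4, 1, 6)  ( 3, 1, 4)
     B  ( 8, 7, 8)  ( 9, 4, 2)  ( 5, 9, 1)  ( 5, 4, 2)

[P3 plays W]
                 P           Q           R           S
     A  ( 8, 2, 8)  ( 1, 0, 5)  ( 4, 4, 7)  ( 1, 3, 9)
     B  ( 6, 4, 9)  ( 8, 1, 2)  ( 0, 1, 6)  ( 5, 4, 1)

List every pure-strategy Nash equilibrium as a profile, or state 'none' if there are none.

(A,P,X): not NE [P1→B gives 9>7; P3→Z gives 10>9]
(A,P,Y): not NE [P3→Z gives 10>5]
(A,P,Z): NE
(A,P,W): not NE [P2→R gives 4>2; P3→Z gives 10>8]
(A,Q,X): not NE [P2→P gives 6>0; P3→Z gives 9>5]
(A,Q,Y): not NE [P3→Z gives 9>1]
(A,Q,Z): not NE [P1→B gives 9>6; P2→P gives 9>5]
(A,Q,W): not NE [P1→B gives 8>1; P2→R gives 4>0; P3→Z gives 9>5]
(A,R,X): not NE [P1→B gives 7>3; P2→P gives 6>2; P3→W gives 7>1]
(A,R,Y): not NE [P1→B gives 7>1; P2→S gives 1>0]
(A,R,Z): not NE [P1→B gives 5>4; P2→P gives 9>1; P3→W gives 7>6]
(A,R,W): NE
(A,S,X): not NE [P1→B gives 9>5; P2→P gives 6>2; P3→W gives 9>1]
(A,S,Y): not NE [P3→W gives 9>1]
(A,S,Z): not NE [P1→B gives 5>3; P2→P gives 9>1; P3→W gives 9>4]
(A,S,W): not NE [P1→B gives 5>1; P2→R gives 4>3]
(B,P,X): not NE [P2→S gives 8>1; P3→W gives 9>8]
(B,P,Y): not NE [P1→A gives 4>1; P3→W gives 9>1]
(B,P,Z): not NE [P2→R gives 9>7; P3→W gives 9>8]
(B,P,W): not NE [P1→A gives 8>6]
(B,Q,X): not NE [P1→A gives 9>6; P2→S gives 8>7]
(B,Q,Y): not NE [P2→R gives 8>0; P3→X gives 9>2]
(B,Q,Z): not NE [P2→R gives 9>4; P3→X gives 9>2]
(B,Q,W): not NE [P2→S gives 4>1; P3→X gives 9>2]
(B,R,X): not NE [P2→S gives 8>5]
(B,R,Y): not NE [P3→X gives 8>0]
(B,R,Z): not NE [P3→X gives 8>1]
(B,R,W): not NE [P1→A gives 4>0; P2→S gives 4>1; P3→X gives 8>6]
(B,S,X): not NE [P3→Y gives 9>3]
(B,S,Y): not NE [P1→A gives 9>0; P2→R gives 8>3]
(B,S,Z): not NE [P2→R gives 9>4; P3→Y gives 9>2]
(B,S,W): not NE [P3→Y gives 9>1]

PSNE = {(A,P,Z), (A,R,W)}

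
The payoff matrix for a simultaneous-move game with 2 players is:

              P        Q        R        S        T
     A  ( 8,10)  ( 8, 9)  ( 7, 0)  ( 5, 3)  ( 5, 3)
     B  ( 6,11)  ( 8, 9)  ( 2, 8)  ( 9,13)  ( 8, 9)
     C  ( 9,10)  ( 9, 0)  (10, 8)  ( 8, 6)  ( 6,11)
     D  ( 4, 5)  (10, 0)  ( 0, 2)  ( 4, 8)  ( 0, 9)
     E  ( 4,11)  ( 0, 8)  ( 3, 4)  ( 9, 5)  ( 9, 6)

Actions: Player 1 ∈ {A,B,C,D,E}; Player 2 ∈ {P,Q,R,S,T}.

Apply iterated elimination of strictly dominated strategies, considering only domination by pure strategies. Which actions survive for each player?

P1 drop A (C beats it: P:9>8 Q:9>8 R:10>7 S:8>5 T:6>5)
P2 drop Q (P beats it: B:11>9 C:10>0 D:5>0 E:11>8)
P1 drop D (B beats it: P:6>4 R:2>0 S:9>4 T:8>0)
P2 drop R (P beats it: B:11>8 C:10>8 E:11>4)
P1→{B,C,E} P2→{P,S,T}

IESDS → P1:{B,C,E} P2:{P,S,T}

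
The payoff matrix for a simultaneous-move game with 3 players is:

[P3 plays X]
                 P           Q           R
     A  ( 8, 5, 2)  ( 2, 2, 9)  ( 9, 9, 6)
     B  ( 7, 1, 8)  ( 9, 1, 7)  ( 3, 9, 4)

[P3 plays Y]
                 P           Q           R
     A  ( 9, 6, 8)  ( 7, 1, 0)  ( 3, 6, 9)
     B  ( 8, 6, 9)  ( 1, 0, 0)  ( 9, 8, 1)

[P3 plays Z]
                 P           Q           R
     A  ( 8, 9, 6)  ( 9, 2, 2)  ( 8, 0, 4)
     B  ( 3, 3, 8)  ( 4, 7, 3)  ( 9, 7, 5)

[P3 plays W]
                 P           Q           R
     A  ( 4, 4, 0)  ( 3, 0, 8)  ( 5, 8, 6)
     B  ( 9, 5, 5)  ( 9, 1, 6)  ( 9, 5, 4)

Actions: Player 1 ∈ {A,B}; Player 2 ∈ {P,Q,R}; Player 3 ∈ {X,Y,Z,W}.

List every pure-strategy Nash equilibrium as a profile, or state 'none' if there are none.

(A,P,X): not NE [P2→R gives 9>5; P3→Y gives 8>2]
(A,P,Y): NE
(A,P,Z): not NE [P3→Y gives 8>6]
(A,P,W): not NE [P1→B gives 9>4; P2→R gives 8>4; P3→Y gives 8>0]
(A,Q,X): not NE [P1→B gives 9>2; P2→R gives 9>2]
(A,Q,Y): not NE [P2→R gives 6>1; P3→X gives 9>0]
(A,Q,Z): not NE [P2→P gives 9>2; P3→X gives 9>2]
(A,Q,W): not NE [P1→B gives 9>3; P2→R gives 8>0; P3→X gives 9>8]
(A,R,X): not NE [P3→Y gives 9>6]
(A,R,Y): not NE [P1→B gives 9>3]
(A,R,Z): not NE [P1→B gives 9>8; P2→P gives 9>0; P3→Y gives 9>4]
(A,R,W): not NE [P1→B gives 9>5; P3→Y gives 9>6]
(B,P,X): not NE [P1→A gives 8>7; P2→R gives 9>1; P3→Y gives 9>8]
(B,P,Y): not NE [P1→A gives 9>8; P2→R gives 8>6]
(B,P,Z): not NE [P1→A gives 8>3; P2→R gives 7>3; P3→Y gives 9>8]
(B,P,W): not NE [P3→Y gives 9>5]
(B,Q,X): not NE [P2→R gives 9>1]
(B,Q,Y): not NE [P1→A gives 7>1; P2→R gives 8>0; P3→X gives 7>0]
(B,Q,Z): not NE [P1→A gives 9>4; P3→X gives 7>3]
(B,Q,W): not NE [P2→R gives 5>1; P3→X gives 7>6]
(B,R,X): not NE [P1→A gives 9>3; P3→Z gives 5>4]
(B,R,Y): not NE [P3→Z gives 5>1]
(B,R,Z): NE
(B,R,W): not NE [P3→Z gives 5>4]

Nash profiles: (A,P,Y), (B,R,Z)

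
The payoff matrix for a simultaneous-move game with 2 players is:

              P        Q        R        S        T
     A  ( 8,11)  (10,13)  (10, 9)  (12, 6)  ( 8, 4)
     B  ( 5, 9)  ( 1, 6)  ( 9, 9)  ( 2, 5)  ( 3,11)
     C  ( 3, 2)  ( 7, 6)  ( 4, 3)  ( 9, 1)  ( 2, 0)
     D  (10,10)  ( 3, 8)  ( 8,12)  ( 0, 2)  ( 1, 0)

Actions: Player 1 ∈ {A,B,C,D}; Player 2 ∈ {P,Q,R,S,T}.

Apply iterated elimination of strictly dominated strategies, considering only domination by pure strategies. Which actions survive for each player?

Survivors P1:{A,D} P2:{P,Q,R}

P1 drop B (A beats it: P:8>5 Q:10>1 R:10>9 S:12>2 T:8>3)
P1 drop C (A beats it: P:8>3 Q:10>7 R:10>4 S:12>9 T:8>2)
P2 drop S (P beats it: A:11>6 D:10>2)
P2 drop T (P beats it: A:11>4 D:10>0)
P1→{A,D} P2→{P,Q,R}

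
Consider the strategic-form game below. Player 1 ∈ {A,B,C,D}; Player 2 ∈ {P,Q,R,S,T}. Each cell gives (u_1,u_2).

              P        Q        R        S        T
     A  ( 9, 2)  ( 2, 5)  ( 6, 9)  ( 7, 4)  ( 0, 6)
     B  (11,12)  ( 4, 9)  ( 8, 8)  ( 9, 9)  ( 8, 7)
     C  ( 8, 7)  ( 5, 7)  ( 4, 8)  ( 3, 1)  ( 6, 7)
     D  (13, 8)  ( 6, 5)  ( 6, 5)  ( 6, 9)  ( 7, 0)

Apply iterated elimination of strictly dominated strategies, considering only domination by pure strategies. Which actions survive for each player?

P1 drop A (B beats it: P:11>9 Q:4>2 R:8>6 S:9>7 T:8>0)
P1 drop C (D beats it: P:13>8 Q:6>5 R:6>4 S:6>3 T:7>6)
P2 drop Q (P beats it: B:12>9 D:8>5)
P2 drop R (P beats it: B:12>8 D:8>5)
P2 drop T (P beats it: B:12>7 D:8>0)
P1→{B,D} P2→{P,S}

Survivors P1:{B,D} P2:{P,S}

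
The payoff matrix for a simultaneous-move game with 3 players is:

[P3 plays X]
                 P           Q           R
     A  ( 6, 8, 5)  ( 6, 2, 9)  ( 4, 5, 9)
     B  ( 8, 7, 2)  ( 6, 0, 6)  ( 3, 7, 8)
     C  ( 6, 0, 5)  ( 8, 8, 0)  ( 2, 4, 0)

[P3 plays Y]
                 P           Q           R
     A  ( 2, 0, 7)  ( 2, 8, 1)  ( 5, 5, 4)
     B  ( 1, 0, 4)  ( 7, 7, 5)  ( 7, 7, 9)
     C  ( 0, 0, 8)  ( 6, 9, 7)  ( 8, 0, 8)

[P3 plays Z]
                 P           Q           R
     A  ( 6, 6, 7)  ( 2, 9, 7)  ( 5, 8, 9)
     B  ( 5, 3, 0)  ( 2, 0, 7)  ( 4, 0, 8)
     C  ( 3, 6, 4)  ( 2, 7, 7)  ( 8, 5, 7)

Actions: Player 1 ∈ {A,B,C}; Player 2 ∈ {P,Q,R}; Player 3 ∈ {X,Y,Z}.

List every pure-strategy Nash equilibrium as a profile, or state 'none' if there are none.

Nash profiles: (C,Q,Z)

(A,P,X): not NE [P1→B gives 8>6; P3→Z gives 7>5]
(A,P,Y): not NE [P2→Q gives 8>0]
(A,P,Z): not NE [P2→Q gives 9>6]
(A,Q,X): not NE [P1→C gives 8>6; P2→P gives 8>2]
(A,Q,Y): not NE [P1→B gives 7>2; P3→X gives 9>1]
(A,Q,Z): not NE [P3→X gives 9>7]
(A,R,X): not NE [P2→P gives 8>5]
(A,R,Y): not NE [P1→C gives 8>5; P2→Q gives 8>5; P3→Z gives 9>4]
(A,R,Z): not NE [P1→C gives 8>5; P2→Q gives 9>8]
(B,P,X): not NE [P3→Y gives 4>2]
(B,P,Y): not NE [P1→A gives 2>1; P2→R gives 7>0]
(B,P,Z): not NE [P1→A gives 6>5; P3→Y gives 4>0]
(B,Q,X): not NE [P1→C gives 8>6; P2→R gives 7>0; P3→Z gives 7>6]
(B,Q,Y): not NE [P3→Z gives 7>5]
(B,Q,Z): not NE [P2→P gives 3>0]
(B,R,X): not NE [P1→A gives 4>3; P3→Y gives 9>8]
(B,R,Y): not NE [P1→C gives 8>7]
(B,R,Z): not NE [P1→C gives 8>4; P2→P gives 3>0; P3→Y gives 9>8]
(C,P,X): not NE [P1→B gives 8>6; P2→Q gives 8>0; P3→Y gives 8>5]
(C,P,Y): not NE [P1→A gives 2>0; P2→Q gives 9>0]
(C,P,Z): not NE [P1→A gives 6>3; P2→Q gives 7>6; P3→Y gives 8>4]
(C,Q,X): not NE [P3→Z gives 7>0]
(C,Q,Y): not NE [P1→B gives 7>6]
(C,Q,Z): NE
(C,R,X): not NE [P1→A gives 4>2; P2→Q gives 8>4; P3→Y gives 8>0]
(C,R,Y): not NE [P2→Q gives 9>0]
(C,R,Z): not NE [P2→Q gives 7>5; P3→Y gives 8>7]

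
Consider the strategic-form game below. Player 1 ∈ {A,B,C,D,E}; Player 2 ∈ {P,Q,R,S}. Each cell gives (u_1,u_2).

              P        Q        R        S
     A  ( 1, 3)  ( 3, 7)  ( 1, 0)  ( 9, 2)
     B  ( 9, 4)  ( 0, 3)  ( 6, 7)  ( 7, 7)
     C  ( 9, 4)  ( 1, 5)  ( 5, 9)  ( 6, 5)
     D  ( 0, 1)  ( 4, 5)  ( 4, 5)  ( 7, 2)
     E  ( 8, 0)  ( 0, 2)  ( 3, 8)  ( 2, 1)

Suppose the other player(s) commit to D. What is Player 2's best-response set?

BR_2 = {Q,R}

u_2(P vs D) = 1
u_2(Q vs D) = 5
u_2(R vs D) = 5
u_2(S vs D) = 2
max payoff 5 at {Q,R}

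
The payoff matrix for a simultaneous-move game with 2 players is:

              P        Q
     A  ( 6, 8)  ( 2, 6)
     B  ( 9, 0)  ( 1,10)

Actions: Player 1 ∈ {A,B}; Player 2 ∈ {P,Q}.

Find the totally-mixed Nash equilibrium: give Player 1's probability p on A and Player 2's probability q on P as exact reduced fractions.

p=5/6, q=1/4

P1 indiff ⇒ q·6+(1-q)·2 = q·9+(1-q)·1 ⇒ q(-3) = (1-q)(-1) ⇒ q = 1/4
P2 indiff ⇒ p·8+(1-p)·0 = p·6+(1-p)·10 ⇒ p(2) = (1-p)(10) ⇒ p = 5/6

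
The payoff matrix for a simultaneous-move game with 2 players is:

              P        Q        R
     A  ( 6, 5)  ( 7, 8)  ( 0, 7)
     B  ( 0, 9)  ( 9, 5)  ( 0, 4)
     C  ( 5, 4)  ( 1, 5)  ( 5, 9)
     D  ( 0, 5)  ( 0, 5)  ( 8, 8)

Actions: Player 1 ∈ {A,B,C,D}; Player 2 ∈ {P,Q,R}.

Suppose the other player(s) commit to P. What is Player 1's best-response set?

u_1(A vs P) = 6
u_1(B vs P) = 0
u_1(C vs P) = 5
u_1(D vs P) = 0
max payoff 6 at {A}

P1 best: {A}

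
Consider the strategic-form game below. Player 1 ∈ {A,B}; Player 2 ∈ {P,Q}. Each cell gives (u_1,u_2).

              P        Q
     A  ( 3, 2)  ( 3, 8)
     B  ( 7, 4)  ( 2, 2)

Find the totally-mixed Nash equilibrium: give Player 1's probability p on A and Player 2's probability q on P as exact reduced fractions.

P1 indiff ⇒ q·3+(1-q)·3 = q·7+(1-q)·2 ⇒ q(-4) = (1-q)(-1) ⇒ q = 1/5
P2 indiff ⇒ p·2+(1-p)·4 = p·8+(1-p)·2 ⇒ p(-6) = (1-p)(-2) ⇒ p = 1/4

P1 mixes 1/4 on A; P2 mixes 1/5 on P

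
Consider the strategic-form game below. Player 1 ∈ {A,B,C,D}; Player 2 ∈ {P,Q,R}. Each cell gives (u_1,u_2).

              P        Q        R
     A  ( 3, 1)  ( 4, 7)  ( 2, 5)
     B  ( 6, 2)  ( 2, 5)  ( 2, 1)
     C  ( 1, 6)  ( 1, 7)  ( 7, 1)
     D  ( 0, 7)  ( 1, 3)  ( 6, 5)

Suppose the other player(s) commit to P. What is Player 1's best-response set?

u_1(A vs P) = 3
u_1(B vs P) = 6
u_1(C vs P) = 1
u_1(D vs P) = 0
max payoff 6 at {B}

P1 best: {B}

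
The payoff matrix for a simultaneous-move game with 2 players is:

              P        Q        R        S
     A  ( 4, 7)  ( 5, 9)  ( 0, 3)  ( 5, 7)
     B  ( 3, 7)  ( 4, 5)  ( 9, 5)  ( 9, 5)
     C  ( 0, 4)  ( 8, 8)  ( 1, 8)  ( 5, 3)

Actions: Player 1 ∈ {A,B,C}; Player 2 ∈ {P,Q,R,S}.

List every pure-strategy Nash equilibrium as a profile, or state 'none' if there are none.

(A,P): not NE [P2→Q gives 9>7]
(A,Q): not NE [P1→C gives 8>5]
(A,R): not NE [P1→B gives 9>0; P2→Q gives 9>3]
(A,S): not NE [P1→B gives 9>5; P2→Q gives 9>7]
(B,P): not NE [P1→A gives 4>3]
(B,Q): not NE [P1→C gives 8>4; P2→P gives 7>5]
(B,R): not NE [P2→P gives 7>5]
(B,S): not NE [P2→P gives 7>5]
(C,P): not NE [P1→A gives 4>0; P2→R gives 8>4]
(C,Q): NE
(C,R): not NE [P1→B gives 9>1]
(C,S): not NE [P1→B gives 9>5; P2→R gives 8>3]

Nash profiles: (C,Q)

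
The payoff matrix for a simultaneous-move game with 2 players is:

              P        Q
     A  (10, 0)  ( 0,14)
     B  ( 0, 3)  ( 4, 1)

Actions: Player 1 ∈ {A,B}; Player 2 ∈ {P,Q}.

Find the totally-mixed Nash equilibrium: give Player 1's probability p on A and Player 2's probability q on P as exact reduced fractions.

p=1/8, q=2/7

P1 indiff ⇒ q·10+(1-q)·0 = q·0+(1-q)·4 ⇒ q(10) = (1-q)(4) ⇒ q = 2/7
P2 indiff ⇒ p·0+(1-p)·3 = p·14+(1-p)·1 ⇒ p(-14) = (1-p)(-2) ⇒ p = 1/8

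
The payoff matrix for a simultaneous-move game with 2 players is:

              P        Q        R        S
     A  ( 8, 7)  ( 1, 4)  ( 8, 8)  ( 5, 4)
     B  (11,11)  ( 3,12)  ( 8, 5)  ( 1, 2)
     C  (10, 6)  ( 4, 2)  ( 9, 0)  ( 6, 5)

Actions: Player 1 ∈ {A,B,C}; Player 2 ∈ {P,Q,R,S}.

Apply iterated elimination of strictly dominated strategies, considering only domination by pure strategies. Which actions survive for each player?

P1 drop A (C beats it: P:10>8 Q:4>1 R:9>8 S:6>5)
P2 drop R (P beats it: B:11>5 C:6>0)
P2 drop S (P beats it: B:11>2 C:6>5)
P1→{B,C} P2→{P,Q}

Survivors P1:{B,C} P2:{P,Q}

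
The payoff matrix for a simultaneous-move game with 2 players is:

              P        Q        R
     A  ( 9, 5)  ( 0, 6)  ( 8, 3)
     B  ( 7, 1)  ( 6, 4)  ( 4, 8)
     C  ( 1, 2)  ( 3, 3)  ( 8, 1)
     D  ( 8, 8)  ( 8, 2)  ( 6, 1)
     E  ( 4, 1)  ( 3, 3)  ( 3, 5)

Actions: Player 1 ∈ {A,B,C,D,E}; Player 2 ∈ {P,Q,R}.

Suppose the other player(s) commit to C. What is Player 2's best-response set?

u_2(P vs C) = 2
u_2(Q vs C) = 3
u_2(R vs C) = 1
max payoff 3 at {Q}

P2 best: {Q}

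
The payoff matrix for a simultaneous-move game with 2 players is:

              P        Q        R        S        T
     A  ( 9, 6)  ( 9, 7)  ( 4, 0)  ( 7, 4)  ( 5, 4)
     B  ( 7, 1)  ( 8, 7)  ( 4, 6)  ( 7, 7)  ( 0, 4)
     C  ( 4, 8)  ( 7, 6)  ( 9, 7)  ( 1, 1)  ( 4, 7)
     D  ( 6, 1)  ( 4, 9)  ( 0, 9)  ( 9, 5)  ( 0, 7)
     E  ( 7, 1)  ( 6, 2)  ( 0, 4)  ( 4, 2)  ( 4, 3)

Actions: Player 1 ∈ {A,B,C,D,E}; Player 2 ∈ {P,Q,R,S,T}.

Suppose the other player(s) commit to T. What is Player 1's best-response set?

argmax u_1 = {A}

u_1(A vs T) = 5
u_1(B vs T) = 0
u_1(C vs T) = 4
u_1(D vs T) = 0
u_1(E vs T) = 4
max payoff 5 at {A}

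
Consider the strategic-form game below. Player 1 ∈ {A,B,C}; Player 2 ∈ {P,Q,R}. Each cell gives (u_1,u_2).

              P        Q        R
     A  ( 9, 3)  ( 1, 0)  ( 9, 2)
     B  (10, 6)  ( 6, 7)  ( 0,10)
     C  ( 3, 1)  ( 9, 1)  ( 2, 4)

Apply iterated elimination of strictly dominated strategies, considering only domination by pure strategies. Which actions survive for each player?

P2 drop Q (R beats it: A:2>0 B:10>7 C:4>1)
P1 drop C (A beats it: P:9>3 R:9>2)
P1→{A,B} P2→{P,R}

Survivors P1:{A,B} P2:{P,R}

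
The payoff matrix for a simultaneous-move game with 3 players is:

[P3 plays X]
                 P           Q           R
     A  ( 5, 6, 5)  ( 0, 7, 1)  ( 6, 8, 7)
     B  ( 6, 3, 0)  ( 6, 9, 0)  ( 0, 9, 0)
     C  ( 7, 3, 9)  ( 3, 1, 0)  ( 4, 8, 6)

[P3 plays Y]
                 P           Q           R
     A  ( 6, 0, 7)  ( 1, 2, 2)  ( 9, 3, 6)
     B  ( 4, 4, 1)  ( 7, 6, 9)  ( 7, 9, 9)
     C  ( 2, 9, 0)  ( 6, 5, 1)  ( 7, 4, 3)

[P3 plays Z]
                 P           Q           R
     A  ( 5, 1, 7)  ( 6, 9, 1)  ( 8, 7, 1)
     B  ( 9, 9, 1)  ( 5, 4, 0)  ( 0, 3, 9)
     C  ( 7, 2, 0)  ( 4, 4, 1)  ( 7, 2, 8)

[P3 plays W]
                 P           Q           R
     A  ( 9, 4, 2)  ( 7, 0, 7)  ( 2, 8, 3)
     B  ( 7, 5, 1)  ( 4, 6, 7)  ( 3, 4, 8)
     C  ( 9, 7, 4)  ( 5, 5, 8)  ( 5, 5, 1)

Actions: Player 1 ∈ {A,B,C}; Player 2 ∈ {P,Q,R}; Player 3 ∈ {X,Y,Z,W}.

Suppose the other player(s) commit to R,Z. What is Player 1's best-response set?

u_1(A vs R,Z) = 8
u_1(B vs R,Z) = 0
u_1(C vs R,Z) = 7
max payoff 8 at {A}

P1 best: {A}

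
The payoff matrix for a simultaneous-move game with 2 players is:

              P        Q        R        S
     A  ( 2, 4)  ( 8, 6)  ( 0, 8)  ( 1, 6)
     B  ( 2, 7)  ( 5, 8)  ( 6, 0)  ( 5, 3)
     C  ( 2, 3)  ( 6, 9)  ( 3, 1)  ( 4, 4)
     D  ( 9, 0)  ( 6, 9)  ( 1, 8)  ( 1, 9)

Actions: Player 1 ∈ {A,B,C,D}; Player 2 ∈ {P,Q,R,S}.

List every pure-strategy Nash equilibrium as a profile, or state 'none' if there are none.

(A,P): not NE [P1→D gives 9>2; P2→R gives 8>4]
(A,Q): not NE [P2→R gives 8>6]
(A,R): not NE [P1→B gives 6>0]
(A,S): not NE [P1→B gives 5>1; P2→R gives 8>6]
(B,P): not NE [P1→D gives 9>2; P2→Q gives 8>7]
(B,Q): not NE [P1→A gives 8>5]
(B,R): not NE [P2→Q gives 8>0]
(B,S): not NE [P2→Q gives 8>3]
(C,P): not NE [P1→D gives 9>2; P2→Q gives 9>3]
(C,Q): not NE [P1→A gives 8>6]
(C,R): not NE [P1→B gives 6>3; P2→Q gives 9>1]
(C,S): not NE [P1→B gives 5>4; P2→Q gives 9>4]
(D,P): not NE [P2→S gives 9>0]
(D,Q): not NE [P1→A gives 8>6]
(D,R): not NE [P1→B gives 6>1; P2→S gives 9>8]
(D,S): not NE [P1→B gives 5>1]

PSNE: ∅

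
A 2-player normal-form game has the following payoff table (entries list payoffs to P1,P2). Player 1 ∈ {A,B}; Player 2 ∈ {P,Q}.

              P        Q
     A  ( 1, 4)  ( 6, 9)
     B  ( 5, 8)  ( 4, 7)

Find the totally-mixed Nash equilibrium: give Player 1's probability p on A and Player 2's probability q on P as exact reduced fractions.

p=1/6, q=1/3

P1 indiff ⇒ q·1+(1-q)·6 = q·5+(1-q)·4 ⇒ q(-4) = (1-q)(-2) ⇒ q = 1/3
P2 indiff ⇒ p·4+(1-p)·8 = p·9+(1-p)·7 ⇒ p(-5) = (1-p)(-1) ⇒ p = 1/6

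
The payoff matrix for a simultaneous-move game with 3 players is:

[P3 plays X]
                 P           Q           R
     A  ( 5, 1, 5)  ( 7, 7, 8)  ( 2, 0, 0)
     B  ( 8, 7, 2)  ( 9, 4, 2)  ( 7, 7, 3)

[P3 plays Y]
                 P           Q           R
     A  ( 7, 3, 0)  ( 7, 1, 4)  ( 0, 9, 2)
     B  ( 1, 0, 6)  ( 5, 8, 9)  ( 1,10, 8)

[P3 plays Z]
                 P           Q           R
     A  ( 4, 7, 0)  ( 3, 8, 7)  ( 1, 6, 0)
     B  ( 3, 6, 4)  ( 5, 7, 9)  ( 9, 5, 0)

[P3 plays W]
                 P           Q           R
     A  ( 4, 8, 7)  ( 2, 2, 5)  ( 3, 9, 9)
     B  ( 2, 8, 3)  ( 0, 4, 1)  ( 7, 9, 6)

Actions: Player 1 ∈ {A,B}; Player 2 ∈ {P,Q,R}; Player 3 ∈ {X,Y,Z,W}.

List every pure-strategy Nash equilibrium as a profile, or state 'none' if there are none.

(A,P,X): not NE [P1→B gives 8>5; P2→Q gives 7>1; P3→W gives 7>5]
(A,P,Y): not NE [P2→R gives 9>3; P3→W gives 7>0]
(A,P,Z): not NE [P2→Q gives 8>7; P3→W gives 7>0]
(A,P,W): not NE [P2→R gives 9>8]
(A,Q,X): not NE [P1→B gives 9>7]
(A,Q,Y): not NE [P2→R gives 9>1; P3→X gives 8>4]
(A,Q,Z): not NE [P1→B gives 5>3; P3→X gives 8>7]
(A,Q,W): not NE [P2→R gives 9>2; P3→X gives 8>5]
(A,R,X): not NE [P1→B gives 7>2; P2→Q gives 7>0; P3→W gives 9>0]
(A,R,Y): not NE [P1→B gives 1>0; P3→W gives 9>2]
(A,R,Z): not NE [P1→B gives 9>1; P2→Q gives 8>6; P3→W gives 9>0]
(A,R,W): not NE [P1→B gives 7>3]
(B,P,X): not NE [P3→Y gives 6>2]
(B,P,Y): not NE [P1→A gives 7>1; P2→R gives 10>0]
(B,P,Z): not NE [P1→A gives 4>3; P2→Q gives 7>6; P3→Y gives 6>4]
(B,P,W): not NE [P1→A gives 4>2; P2→R gives 9>8; P3→Y gives 6>3]
(B,Q,X): not NE [P2→R gives 7>4; P3→Z gives 9>2]
(B,Q,Y): not NE [P1→A gives 7>5; P2→R gives 10>8]
(B,Q,Z): NE
(B,Q,W): not NE [P1→A gives 2>0; P2→R gives 9>4; P3→Z gives 9>1]
(B,R,X): not NE [P3→Y gives 8>3]
(B,R,Y): NE
(B,R,Z): not NE [P2→Q gives 7>5; P3→Y gives 8>0]
(B,R,W): not NE [P3→Y gives 8>6]

NE set: (B,Q,Z), (B,R,Y)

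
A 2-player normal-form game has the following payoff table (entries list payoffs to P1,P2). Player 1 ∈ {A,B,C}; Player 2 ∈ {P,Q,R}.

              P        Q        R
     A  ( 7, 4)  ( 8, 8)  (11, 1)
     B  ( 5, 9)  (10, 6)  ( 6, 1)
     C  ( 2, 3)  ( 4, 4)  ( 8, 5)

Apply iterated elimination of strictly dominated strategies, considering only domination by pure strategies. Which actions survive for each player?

Remaining: P1:{A,B} P2:{P,Q}

P1 drop C (A beats it: P:7>2 Q:8>4 R:11>8)
P2 drop R (P beats it: A:4>1 B:9>1)
P1→{A,B} P2→{P,Q}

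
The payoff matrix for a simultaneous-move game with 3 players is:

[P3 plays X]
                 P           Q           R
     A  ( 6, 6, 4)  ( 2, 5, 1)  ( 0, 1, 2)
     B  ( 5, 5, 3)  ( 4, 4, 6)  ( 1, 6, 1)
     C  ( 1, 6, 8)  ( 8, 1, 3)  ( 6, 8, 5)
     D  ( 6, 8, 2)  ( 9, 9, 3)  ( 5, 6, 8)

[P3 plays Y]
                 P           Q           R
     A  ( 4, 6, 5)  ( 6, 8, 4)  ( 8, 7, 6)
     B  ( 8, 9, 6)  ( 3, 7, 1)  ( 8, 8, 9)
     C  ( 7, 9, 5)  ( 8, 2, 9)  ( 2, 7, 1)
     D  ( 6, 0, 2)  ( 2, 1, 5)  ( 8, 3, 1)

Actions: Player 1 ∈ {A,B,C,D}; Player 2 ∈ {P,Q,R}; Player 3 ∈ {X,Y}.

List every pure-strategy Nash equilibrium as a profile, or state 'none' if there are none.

PSNE = {(B,P,Y), (C,R,X)}

(A,P,X): not NE [P3→Y gives 5>4]
(A,P,Y): not NE [P1→B gives 8>4; P2→Q gives 8>6]
(A,Q,X): not NE [P1→D gives 9>2; P2→P gives 6>5; P3→Y gives 4>1]
(A,Q,Y): not NE [P1→C gives 8>6]
(A,R,X): not NE [P1→C gives 6>0; P2→P gives 6>1; P3→Y gives 6>2]
(A,R,Y): not NE [P2→Q gives 8>7]
(B,P,X): not NE [P1→D gives 6>5; P2→R gives 6>5; P3→Y gives 6>3]
(B,P,Y): NE
(B,Q,X): not NE [P1→D gives 9>4; P2→R gives 6>4]
(B,Q,Y): not NE [P1→C gives 8>3; P2→P gives 9>7; P3→X gives 6>1]
(B,R,X): not NE [P1→C gives 6>1; P3→Y gives 9>1]
(B,R,Y): not NE [P2→P gives 9>8]
(C,P,X): not NE [P1→D gives 6>1; P2→R gives 8>6]
(C,P,Y): not NE [P1→B gives 8>7; P3→X gives 8>5]
(C,Q,X): not NE [P1→D gives 9>8; P2→R gives 8>1; P3→Y gives 9>3]
(C,Q,Y): not NE [P2→P gives 9>2]
(C,R,X): NE
(C,R,Y): not NE [P1→D gives 8>2; P2→P gives 9>7; P3→X gives 5>1]
(D,P,X): not NE [P2→Q gives 9>8]
(D,P,Y): not NE [P1→B gives 8>6; P2→R gives 3>0]
(D,Q,X): not NE [P3→Y gives 5>3]
(D,Q,Y): not NE [P1→C gives 8>2; P2→R gives 3>1]
(D,R,X): not NE [P1→C gives 6>5; P2→Q gives 9>6]
(D,R,Y): not NE [P3→X gives 8>1]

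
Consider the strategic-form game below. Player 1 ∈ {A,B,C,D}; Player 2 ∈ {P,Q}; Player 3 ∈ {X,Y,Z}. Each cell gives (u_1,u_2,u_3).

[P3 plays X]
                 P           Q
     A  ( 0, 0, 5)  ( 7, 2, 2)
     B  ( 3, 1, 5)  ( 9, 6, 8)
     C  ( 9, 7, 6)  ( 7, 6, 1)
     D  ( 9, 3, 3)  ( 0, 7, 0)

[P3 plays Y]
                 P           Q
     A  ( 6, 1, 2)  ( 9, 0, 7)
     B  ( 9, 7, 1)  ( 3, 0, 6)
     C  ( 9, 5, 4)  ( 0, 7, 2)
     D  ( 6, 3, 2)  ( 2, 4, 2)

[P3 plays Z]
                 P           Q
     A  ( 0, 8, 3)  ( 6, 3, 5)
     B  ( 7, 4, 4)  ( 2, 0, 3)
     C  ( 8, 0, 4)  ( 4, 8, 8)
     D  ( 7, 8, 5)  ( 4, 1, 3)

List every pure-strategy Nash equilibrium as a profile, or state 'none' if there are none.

NE set: (B,Q,X), (C,P,X)

(A,P,X): not NE [P1→D gives 9>0; P2→Q gives 2>0]
(A,P,Y): not NE [P1→C gives 9>6; P3→X gives 5>2]
(A,P,Z): not NE [P1→C gives 8>0; P3→X gives 5>3]
(A,Q,X): not NE [P1→B gives 9>7; P3→Y gives 7>2]
(A,Q,Y): not NE [P2→P gives 1>0]
(A,Q,Z): not NE [P2→P gives 8>3; P3→Y gives 7>5]
(B,P,X): not NE [P1→D gives 9>3; P2→Q gives 6>1]
(B,P,Y): not NE [P3→X gives 5>1]
(B,P,Z): not NE [P1→C gives 8>7; P3→X gives 5>4]
(B,Q,X): NE
(B,Q,Y): not NE [P1→A gives 9>3; P2→P gives 7>0; P3→X gives 8>6]
(B,Q,Z): not NE [P1→A gives 6>2; P2→P gives 4>0; P3→X gives 8>3]
(C,P,X): NE
(C,P,Y): not NE [P2→Q gives 7>5; P3→X gives 6>4]
(C,P,Z): not NE [P2→Q gives 8>0; P3→X gives 6>4]
(C,Q,X): not NE [P1→B gives 9>7; P2→P gives 7>6; P3→Z gives 8>1]
(C,Q,Y): not NE [P1→A gives 9>0; P3→Z gives 8>2]
(C,Q,Z): not NE [P1→A gives 6>4]
(D,P,X): not NE [P2→Q gives 7>3; P3→Z gives 5>3]
(D,P,Y): not NE [P1→C gives 9>6; P2→Q gives 4>3; P3→Z gives 5>2]
(D,P,Z): not NE [P1→C gives 8>7]
(D,Q,X): not NE [P1→B gives 9>0; P3→Z gives 3>0]
(D,Q,Y): not NE [P1→A gives 9>2; P3→Z gives 3>2]
(D,Q,Z): not NE [P1→A gives 6>4; P2→P gives 8>1]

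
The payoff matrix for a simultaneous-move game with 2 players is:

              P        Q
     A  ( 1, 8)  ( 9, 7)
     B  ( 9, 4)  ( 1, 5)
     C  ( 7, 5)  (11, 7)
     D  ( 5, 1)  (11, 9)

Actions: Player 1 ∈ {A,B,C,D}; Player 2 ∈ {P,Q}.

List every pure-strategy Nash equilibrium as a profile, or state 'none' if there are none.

Nash profiles: (C,Q), (D,Q)

(A,P): not NE [P1→B gives 9>1]
(A,Q): not NE [P1→D gives 11>9; P2→P gives 8>7]
(B,P): not NE [P2→Q gives 5>4]
(B,Q): not NE [P1→D gives 11>1]
(C,P): not NE [P1→B gives 9>7; P2→Q gives 7>5]
(C,Q): NE
(D,P): not NE [P1→B gives 9>5; P2→Q gives 9>1]
(D,Q): NE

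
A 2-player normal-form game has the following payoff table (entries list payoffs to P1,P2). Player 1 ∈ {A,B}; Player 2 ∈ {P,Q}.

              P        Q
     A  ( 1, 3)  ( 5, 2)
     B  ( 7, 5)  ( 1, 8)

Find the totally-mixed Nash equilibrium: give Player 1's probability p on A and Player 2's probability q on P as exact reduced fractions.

P1 indiff ⇒ q·1+(1-q)·5 = q·7+(1-q)·1 ⇒ q(-6) = (1-q)(-4) ⇒ q = 2/5
P2 indiff ⇒ p·3+(1-p)·5 = p·2+(1-p)·8 ⇒ p(1) = (1-p)(3) ⇒ p = 3/4

P1 mixes 3/4 on A; P2 mixes 2/5 on P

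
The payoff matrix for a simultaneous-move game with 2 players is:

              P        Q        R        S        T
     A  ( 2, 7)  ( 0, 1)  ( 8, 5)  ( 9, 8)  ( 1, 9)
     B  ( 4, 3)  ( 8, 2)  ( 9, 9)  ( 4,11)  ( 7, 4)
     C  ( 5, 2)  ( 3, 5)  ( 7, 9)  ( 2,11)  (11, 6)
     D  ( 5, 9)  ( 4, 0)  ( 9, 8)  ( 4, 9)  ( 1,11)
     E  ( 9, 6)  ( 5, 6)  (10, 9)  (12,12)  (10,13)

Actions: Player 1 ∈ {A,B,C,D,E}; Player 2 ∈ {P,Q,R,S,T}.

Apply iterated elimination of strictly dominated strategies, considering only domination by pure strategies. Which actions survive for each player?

P1 drop A (E beats it: P:9>2 Q:5>0 R:10>8 S:12>9 T:10>1)
P1 drop D (E beats it: P:9>5 Q:5>4 R:10>9 S:12>4 T:10>1)
P2 drop P (R beats it: B:9>3 C:9>2 E:9>6)
P2 drop Q (R beats it: B:9>2 C:9>5 E:9>6)
P1 drop B (E beats it: R:10>9 S:12>4 T:10>7)
P2 drop R (S beats it: C:11>9 E:12>9)
P1→{C,E} P2→{S,T}

Remaining: P1:{C,E} P2:{S,T}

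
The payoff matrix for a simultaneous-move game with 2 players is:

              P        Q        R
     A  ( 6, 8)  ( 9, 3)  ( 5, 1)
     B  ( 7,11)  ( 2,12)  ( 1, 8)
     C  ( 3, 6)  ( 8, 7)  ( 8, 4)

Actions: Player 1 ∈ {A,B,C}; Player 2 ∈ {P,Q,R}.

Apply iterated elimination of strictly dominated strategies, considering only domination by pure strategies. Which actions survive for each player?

IESDS → P1:{A,B} P2:{P,Q}

P2 drop R (P beats it: A:8>1 B:11>8 C:6>4)
P1 drop C (A beats it: P:6>3 Q:9>8)
P1→{A,B} P2→{P,Q}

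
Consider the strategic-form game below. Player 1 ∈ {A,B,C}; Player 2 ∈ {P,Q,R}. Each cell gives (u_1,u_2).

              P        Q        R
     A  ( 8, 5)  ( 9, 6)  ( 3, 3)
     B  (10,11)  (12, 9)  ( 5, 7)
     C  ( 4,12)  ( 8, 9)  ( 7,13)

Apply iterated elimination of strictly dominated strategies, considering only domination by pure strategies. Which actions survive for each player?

P1 drop A (B beats it: P:10>8 Q:12>9 R:5>3)
P2 drop Q (P beats it: B:11>9 C:12>9)
P1→{B,C} P2→{P,R}

Remaining: P1:{B,C} P2:{P,R}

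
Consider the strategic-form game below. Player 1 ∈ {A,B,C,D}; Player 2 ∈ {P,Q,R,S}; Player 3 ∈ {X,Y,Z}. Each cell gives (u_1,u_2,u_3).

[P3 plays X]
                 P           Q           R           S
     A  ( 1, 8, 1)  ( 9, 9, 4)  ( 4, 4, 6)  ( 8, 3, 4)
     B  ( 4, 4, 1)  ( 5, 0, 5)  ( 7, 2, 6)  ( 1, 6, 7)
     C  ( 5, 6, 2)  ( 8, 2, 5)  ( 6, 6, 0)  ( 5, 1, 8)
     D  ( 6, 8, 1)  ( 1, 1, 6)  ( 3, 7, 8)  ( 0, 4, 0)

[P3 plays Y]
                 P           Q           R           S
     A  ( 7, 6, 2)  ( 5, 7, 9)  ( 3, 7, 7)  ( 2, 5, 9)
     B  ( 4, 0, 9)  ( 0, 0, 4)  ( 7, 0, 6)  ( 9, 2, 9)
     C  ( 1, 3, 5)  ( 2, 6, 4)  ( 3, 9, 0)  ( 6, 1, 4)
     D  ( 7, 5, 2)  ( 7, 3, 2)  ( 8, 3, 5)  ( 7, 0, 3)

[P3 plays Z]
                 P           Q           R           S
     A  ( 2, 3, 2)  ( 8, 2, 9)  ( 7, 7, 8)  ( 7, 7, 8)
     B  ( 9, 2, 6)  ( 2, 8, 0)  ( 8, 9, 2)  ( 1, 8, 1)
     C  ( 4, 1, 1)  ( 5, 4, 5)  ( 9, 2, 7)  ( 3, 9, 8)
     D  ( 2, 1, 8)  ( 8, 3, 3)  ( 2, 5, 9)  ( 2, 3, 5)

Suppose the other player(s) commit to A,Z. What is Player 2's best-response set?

P2 best: {R,S}

u_2(P vs A,Z) = 3
u_2(Q vs A,Z) = 2
u_2(R vs A,Z) = 7
u_2(S vs A,Z) = 7
max payoff 7 at {R,S}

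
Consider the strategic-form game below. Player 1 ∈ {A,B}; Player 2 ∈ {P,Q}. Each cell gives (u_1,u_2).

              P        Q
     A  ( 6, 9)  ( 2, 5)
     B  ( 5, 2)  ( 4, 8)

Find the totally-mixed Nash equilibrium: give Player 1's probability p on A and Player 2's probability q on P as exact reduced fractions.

(p,q) = (3/5, 2/3)

P1 indiff ⇒ q·6+(1-q)·2 = q·5+(1-q)·4 ⇒ q(1) = (1-q)(2) ⇒ q = 2/3
P2 indiff ⇒ p·9+(1-p)·2 = p·5+(1-p)·8 ⇒ p(4) = (1-p)(6) ⇒ p = 3/5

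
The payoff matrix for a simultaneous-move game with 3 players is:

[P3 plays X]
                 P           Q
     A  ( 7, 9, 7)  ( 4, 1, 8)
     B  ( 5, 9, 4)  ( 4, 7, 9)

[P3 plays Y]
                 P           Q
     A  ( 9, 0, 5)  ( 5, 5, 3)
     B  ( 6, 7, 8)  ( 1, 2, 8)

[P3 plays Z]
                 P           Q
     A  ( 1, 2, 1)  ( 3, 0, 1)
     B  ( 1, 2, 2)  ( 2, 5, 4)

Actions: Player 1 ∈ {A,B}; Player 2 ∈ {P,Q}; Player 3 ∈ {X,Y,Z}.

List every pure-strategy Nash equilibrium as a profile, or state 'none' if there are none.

(A,P,X): NE
(A,P,Y): not NE [P2→Q gives 5>0; P3→X gives 7>5]
(A,P,Z): not NE [P3→X gives 7>1]
(A,Q,X): not NE [P2→P gives 9>1]
(A,Q,Y): not NE [P3→X gives 8>3]
(A,Q,Z): not NE [P2→P gives 2>0; P3→X gives 8>1]
(B,P,X): not NE [P1→A gives 7>5; P3→Y gives 8>4]
(B,P,Y): not NE [P1→A gives 9>6]
(B,P,Z): not NE [P2→Q gives 5>2; P3→Y gives 8>2]
(B,Q,X): not NE [P2→P gives 9>7]
(B,Q,Y): not NE [P1→A gives 5>1; P2→P gives 7>2; P3→X gives 9>8]
(B,Q,Z): not NE [P1→A gives 3>2; P3→X gives 9>4]

Nash profiles: (A,P,X)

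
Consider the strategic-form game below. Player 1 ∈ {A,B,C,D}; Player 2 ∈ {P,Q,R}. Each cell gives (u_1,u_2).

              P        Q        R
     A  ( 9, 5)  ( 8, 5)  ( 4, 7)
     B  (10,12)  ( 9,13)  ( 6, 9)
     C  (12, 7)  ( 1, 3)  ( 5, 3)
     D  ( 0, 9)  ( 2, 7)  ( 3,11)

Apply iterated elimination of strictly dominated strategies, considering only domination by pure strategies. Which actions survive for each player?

P1 drop A (B beats it: P:10>9 Q:9>8 R:6>4)
P1 drop D (B beats it: P:10>0 Q:9>2 R:6>3)
P2 drop R (P beats it: B:12>9 C:7>3)
P1→{B,C} P2→{P,Q}

IESDS → P1:{B,C} P2:{P,Q}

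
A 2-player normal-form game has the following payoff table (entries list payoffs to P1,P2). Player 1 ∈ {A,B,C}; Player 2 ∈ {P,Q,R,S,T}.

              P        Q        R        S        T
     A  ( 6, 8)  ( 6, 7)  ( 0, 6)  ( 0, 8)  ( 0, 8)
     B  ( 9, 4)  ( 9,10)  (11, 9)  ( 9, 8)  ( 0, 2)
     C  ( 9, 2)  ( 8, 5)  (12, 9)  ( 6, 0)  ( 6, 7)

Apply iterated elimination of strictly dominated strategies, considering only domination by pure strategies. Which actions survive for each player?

Remaining: P1:{B,C} P2:{Q,R}

P1 drop A (C beats it: P:9>6 Q:8>6 R:12>0 S:6>0 T:6>0)
P2 drop P (Q beats it: B:10>4 C:5>2)
P2 drop S (Q beats it: B:10>8 C:5>0)
P2 drop T (R beats it: B:9>2 C:9>7)
P1→{B,C} P2→{Q,R}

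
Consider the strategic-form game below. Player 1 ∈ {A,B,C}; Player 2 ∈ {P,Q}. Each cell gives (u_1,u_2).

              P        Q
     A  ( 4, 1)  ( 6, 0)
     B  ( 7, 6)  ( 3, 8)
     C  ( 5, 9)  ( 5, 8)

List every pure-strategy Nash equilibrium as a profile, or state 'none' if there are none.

(A,P): not NE [P1→B gives 7>4]
(A,Q): not NE [P2→P gives 1>0]
(B,P): not NE [P2→Q gives 8>6]
(B,Q): not NE [P1→A gives 6>3]
(C,P): not NE [P1→B gives 7>5]
(C,Q): not NE [P1→A gives 6>5; P2→P gives 9>8]

No pure NE.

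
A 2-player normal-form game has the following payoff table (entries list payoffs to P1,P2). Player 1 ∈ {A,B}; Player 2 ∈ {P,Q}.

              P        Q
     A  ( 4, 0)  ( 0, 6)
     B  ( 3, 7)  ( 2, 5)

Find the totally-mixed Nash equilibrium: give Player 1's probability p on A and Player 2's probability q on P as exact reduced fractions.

P1 mixes 1/4 on A; P2 mixes 2/3 on P

P1 indiff ⇒ q·4+(1-q)·0 = q·3+(1-q)·2 ⇒ q(1) = (1-q)(2) ⇒ q = 2/3
P2 indiff ⇒ p·0+(1-p)·7 = p·6+(1-p)·5 ⇒ p(-6) = (1-p)(-2) ⇒ p = 1/4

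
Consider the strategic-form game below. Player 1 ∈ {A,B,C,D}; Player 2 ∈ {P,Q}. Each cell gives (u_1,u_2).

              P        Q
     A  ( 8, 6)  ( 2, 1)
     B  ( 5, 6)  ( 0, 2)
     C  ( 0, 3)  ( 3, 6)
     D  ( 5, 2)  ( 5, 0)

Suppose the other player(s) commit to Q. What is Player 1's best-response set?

P1 best: {D}

u_1(A vs Q) = 2
u_1(B vs Q) = 0
u_1(C vs Q) = 3
u_1(D vs Q) = 5
max payoff 5 at {D}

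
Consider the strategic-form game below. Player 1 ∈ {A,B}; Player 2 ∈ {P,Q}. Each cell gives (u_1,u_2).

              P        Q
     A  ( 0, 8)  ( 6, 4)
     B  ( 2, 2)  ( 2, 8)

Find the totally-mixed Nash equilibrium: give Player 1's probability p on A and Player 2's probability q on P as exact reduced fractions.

P1 indiff ⇒ q·0+(1-q)·6 = q·2+(1-q)·2 ⇒ q(-2) = (1-q)(-4) ⇒ q = 2/3
P2 indiff ⇒ p·8+(1-p)·2 = p·4+(1-p)·8 ⇒ p(4) = (1-p)(6) ⇒ p = 3/5

p=3/5, q=2/3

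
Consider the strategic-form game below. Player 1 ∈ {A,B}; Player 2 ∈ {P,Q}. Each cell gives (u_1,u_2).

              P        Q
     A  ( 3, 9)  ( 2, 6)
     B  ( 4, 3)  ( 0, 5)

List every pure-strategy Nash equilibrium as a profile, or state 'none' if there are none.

PSNE: ∅

(A,P): not NE [P1→B gives 4>3]
(A,Q): not NE [P2→P gives 9>6]
(B,P): not NE [P2→Q gives 5>3]
(B,Q): not NE [P1→A gives 2>0]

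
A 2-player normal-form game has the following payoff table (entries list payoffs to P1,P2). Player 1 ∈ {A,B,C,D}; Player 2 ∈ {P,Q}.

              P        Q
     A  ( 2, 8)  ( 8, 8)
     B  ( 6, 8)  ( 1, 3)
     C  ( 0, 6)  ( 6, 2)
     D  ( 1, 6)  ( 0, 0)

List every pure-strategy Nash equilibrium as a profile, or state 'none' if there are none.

Nash profiles: (A,Q), (B,P)

(A,P): not NE [P1→B gives 6>2]
(A,Q): NE
(B,P): NE
(B,Q): not NE [P1→A gives 8>1; P2→P gives 8>3]
(C,P): not NE [P1→B gives 6>0]
(C,Q): not NE [P1→A gives 8>6; P2→P gives 6>2]
(D,P): not NE [P1→B gives 6>1]
(D,Q): not NE [P1→A gives 8>0; P2→P gives 6>0]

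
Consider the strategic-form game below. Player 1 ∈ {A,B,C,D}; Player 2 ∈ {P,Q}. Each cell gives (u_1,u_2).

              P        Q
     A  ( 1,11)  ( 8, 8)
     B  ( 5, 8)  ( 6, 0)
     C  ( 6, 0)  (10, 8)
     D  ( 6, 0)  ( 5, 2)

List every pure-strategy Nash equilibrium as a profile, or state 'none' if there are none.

(A,P): not NE [P1→D gives 6>1]
(A,Q): not NE [P1→C gives 10>8; P2→P gives 11>8]
(B,P): not NE [P1→D gives 6>5]
(B,Q): not NE [P1→C gives 10>6; P2→P gives 8>0]
(C,P): not NE [P2→Q gives 8>0]
(C,Q): NE
(D,P): not NE [P2→Q gives 2>0]
(D,Q): not NE [P1→C gives 10>5]

PSNE = {(C,Q)}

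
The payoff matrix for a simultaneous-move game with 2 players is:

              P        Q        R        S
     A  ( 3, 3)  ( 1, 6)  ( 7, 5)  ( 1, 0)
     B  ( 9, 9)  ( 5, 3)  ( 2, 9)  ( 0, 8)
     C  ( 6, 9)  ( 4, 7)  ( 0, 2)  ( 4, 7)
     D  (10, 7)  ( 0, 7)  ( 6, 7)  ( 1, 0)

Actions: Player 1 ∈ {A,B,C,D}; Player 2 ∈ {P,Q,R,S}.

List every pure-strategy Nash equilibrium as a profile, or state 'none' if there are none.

Nash profiles: (D,P)

(A,P): not NE [P1→D gives 10>3; P2→Q gives 6>3]
(A,Q): not NE [P1→B gives 5>1]
(A,R): not NE [P2→Q gives 6>5]
(A,S): not NE [P1→C gives 4>1; P2→Q gives 6>0]
(B,P): not NE [P1→D gives 10>9]
(B,Q): not NE [P2→R gives 9>3]
(B,R): not NE [P1→A gives 7>2]
(B,S): not NE [P1→C gives 4>0; P2→R gives 9>8]
(C,P): not NE [P1→D gives 10>6]
(C,Q): not NE [P1→B gives 5>4; P2→P gives 9>7]
(C,R): not NE [P1→A gives 7>0; P2→P gives 9>2]
(C,S): not NE [P2→P gives 9>7]
(D,P): NE
(D,Q): not NE [P1→B gives 5>0]
(D,R): not NE [P1→A gives 7>6]
(D,S): not NE [P1→C gives 4>1; P2→R gives 7>0]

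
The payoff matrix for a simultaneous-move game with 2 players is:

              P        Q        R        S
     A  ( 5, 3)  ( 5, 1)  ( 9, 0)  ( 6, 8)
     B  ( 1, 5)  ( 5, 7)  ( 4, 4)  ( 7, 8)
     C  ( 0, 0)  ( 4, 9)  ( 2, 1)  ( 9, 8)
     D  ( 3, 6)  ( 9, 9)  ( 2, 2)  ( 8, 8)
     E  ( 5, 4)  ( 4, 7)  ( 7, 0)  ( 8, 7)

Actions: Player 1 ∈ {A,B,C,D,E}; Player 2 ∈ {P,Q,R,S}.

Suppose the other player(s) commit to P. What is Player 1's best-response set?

P1 best: {A,E}

u_1(A vs P) = 5
u_1(B vs P) = 1
u_1(C vs P) = 0
u_1(D vs P) = 3
u_1(E vs P) = 5
max payoff 5 at {A,E}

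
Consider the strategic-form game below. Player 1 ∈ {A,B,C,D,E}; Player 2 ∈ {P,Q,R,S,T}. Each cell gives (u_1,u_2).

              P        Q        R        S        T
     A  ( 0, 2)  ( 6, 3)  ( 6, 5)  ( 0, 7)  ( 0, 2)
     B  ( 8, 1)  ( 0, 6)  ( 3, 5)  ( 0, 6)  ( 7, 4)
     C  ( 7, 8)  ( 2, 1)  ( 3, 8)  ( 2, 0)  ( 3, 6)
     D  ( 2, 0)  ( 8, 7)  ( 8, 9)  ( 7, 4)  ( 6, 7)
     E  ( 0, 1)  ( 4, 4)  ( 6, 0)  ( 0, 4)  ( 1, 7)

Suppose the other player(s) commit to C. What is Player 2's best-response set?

u_2(P vs C) = 8
u_2(Q vs C) = 1
u_2(R vs C) = 8
u_2(S vs C) = 0
u_2(T vs C) = 6
max payoff 8 at {P,R}

P2 best: {P,R}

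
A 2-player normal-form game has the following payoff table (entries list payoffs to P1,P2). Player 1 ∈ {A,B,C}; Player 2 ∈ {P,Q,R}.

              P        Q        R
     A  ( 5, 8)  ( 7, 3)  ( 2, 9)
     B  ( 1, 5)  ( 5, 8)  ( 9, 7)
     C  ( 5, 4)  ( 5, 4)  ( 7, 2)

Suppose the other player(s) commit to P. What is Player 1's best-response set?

u_1(A vs P) = 5
u_1(B vs P) = 1
u_1(C vs P) = 5
max payoff 5 at {A,C}

argmax u_1 = {A,C}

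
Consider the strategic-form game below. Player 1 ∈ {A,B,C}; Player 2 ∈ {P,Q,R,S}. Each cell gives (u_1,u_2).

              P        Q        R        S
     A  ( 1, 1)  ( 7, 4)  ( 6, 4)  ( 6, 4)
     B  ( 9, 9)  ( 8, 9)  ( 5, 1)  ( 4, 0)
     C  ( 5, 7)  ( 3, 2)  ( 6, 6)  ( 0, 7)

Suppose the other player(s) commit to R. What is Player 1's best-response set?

BR_1 = {A,C}

u_1(A vs R) = 6
u_1(B vs R) = 5
u_1(C vs R) = 6
max payoff 6 at {A,C}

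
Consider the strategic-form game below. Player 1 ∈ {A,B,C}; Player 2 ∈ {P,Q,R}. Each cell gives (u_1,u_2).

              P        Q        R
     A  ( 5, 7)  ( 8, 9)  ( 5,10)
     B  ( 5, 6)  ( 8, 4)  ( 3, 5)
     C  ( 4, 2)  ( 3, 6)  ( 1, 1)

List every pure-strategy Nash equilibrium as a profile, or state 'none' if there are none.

(A,P): not NE [P2→R gives 10>7]
(A,Q): not NE [P2→R gives 10>9]
(A,R): NE
(B,P): NE
(B,Q): not NE [P2→P gives 6>4]
(B,R): not NE [P1→A gives 5>3; P2→P gives 6>5]
(C,P): not NE [P1→B gives 5>4; P2→Q gives 6>2]
(C,Q): not NE [P1→B gives 8>3]
(C,R): not NE [P1→A gives 5>1; P2→Q gives 6>1]

PSNE = {(A,R), (B,P)}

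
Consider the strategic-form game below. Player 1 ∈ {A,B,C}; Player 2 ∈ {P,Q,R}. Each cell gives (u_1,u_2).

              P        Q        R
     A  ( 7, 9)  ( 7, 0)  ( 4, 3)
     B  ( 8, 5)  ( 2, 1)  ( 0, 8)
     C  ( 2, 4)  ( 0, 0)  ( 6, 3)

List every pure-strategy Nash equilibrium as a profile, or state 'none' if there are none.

Equilibria: none

(A,P): not NE [P1→B gives 8>7]
(A,Q): not NE [P2→P gives 9>0]
(A,R): not NE [P1→C gives 6>4; P2→P gives 9>3]
(B,P): not NE [P2→R gives 8>5]
(B,Q): not NE [P1→A gives 7>2; P2→R gives 8>1]
(B,R): not NE [P1→C gives 6>0]
(C,P): not NE [P1→B gives 8>2]
(C,Q): not NE [P1→A gives 7>0; P2→P gives 4>0]
(C,R): not NE [P2→P gives 4>3]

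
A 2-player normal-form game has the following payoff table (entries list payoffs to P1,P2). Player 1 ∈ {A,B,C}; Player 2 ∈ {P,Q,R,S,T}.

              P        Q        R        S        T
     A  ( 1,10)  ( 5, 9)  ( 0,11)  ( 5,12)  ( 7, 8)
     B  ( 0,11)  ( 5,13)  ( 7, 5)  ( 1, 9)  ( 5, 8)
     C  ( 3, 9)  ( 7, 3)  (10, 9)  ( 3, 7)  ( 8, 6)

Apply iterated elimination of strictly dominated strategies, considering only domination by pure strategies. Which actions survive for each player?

Survivors P1:{A,C} P2:{P,R,S}

P1 drop B (C beats it: P:3>0 Q:7>5 R:10>7 S:3>1 T:8>5)
P2 drop Q (P beats it: A:10>9 C:9>3)
P2 drop T (P beats it: A:10>8 C:9>6)
P1→{A,C} P2→{P,R,S}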